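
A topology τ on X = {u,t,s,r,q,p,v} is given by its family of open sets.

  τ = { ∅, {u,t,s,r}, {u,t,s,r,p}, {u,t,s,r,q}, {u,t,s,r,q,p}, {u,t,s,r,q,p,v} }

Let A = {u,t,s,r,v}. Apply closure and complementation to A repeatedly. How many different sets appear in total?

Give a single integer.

6

X∖A={q,p}, int(X∖A)=∅, hence cl(A)={u,t,s,r,q,p,v}
Orbit (k=closure, c=complement):
  1. A     = {u,t,s,r,v}
  2. kA    = {u,t,s,r,q,p,v}
  3. cA    = {q,p}
  4. ckA   = ∅
  5. kcA   = {q,p,v}
  6. ckcA  = {u,t,s,r}
(closed under both — stop)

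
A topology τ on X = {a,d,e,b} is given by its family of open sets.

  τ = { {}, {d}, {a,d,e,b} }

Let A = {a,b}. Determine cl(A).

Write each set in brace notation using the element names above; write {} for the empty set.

cl via duality: int({d,e}) = {d}, so X∖{d} = {a,e,b}

{a,e,b}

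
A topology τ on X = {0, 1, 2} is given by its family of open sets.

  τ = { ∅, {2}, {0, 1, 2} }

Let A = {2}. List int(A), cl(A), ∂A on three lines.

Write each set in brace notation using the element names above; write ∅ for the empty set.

opens ⊆ A: ∅, {2}; union → int = {2}
complement {0, 1}; its interior ∅; cl(A) = X∖∅ = {0, 1, 2}
boundary = {0, 1, 2} ∖ {2} = {0, 1}

int(A) = {2}
cl(A)  = {0, 1, 2}
∂A     = {0, 1}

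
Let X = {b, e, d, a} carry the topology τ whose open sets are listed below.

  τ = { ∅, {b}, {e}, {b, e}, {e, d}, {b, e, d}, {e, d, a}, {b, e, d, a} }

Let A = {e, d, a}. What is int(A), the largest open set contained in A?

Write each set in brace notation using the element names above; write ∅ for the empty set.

opens ⊆ A: ∅, {e}, {e, d}, {e, d, a}; union → int = {e, d, a}

{e, d, a}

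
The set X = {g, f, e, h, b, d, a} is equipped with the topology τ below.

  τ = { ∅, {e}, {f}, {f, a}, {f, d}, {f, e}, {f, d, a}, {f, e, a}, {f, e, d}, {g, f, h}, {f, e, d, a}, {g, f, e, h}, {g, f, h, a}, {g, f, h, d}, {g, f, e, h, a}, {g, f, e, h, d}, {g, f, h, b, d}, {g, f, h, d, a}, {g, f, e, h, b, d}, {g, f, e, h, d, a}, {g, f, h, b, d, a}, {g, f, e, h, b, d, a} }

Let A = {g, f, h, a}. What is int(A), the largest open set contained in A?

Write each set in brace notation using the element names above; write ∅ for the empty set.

opens ⊆ A: ∅, {f}, {f, a}, {g, f, h}, {g, f, h, a}; union → int = {g, f, h, a}

{g, f, h, a}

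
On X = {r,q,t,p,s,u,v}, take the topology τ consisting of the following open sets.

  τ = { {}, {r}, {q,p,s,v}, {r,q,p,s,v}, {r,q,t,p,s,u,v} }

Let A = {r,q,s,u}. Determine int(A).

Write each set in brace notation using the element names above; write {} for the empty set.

{r}

U open, U⊆A: {}, {r}. int(A) = ⋃ = {r}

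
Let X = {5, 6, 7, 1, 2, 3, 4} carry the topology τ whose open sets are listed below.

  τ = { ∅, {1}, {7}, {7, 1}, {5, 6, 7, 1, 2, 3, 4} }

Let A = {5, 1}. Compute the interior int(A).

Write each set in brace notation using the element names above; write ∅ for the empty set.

{1}

U open, U⊆A: ∅, {1}. int(A) = ⋃ = {1}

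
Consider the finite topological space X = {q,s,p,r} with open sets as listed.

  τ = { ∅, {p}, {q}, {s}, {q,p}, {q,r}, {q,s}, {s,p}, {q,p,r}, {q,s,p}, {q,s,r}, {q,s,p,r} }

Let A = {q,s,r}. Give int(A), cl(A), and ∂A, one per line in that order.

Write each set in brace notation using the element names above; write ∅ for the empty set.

int(A) = {q,s,r}
cl(A)  = {q,s,r}
∂A     = ∅

interior: largest open inside A is {q,s,r} (from ∅, {q}, {s}, {q,s}, {q,r}, {q,s,r})
cl via duality: int({p}) = {p}, so X∖{p} = {q,s,r}
cl∖int = ∅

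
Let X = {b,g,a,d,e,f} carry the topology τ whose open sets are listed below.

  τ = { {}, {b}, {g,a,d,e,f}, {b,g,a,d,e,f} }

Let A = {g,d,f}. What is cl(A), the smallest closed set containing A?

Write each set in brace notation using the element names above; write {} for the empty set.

X∖A={b,a,e}, int(X∖A)={b}, hence cl(A)={g,a,d,e,f}

{g,a,d,e,f}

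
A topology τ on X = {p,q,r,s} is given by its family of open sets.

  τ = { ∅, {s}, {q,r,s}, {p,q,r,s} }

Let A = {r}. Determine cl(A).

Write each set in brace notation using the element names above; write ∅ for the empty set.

{p,q,r}

X∖A={p,q,s}, int(X∖A)={s}, hence cl(A)={p,q,r}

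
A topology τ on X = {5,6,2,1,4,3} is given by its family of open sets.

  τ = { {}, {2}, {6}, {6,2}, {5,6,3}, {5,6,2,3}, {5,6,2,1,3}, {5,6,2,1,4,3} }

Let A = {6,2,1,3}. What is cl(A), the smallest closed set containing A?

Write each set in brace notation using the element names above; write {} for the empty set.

{5,6,2,1,4,3}

closure: X∖int(X∖A) = X∖{} = {5,6,2,1,4,3}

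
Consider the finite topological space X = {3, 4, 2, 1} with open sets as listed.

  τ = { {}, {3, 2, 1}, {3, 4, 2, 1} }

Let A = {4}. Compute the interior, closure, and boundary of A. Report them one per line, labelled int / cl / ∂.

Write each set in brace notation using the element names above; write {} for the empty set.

open subsets of A: {}; so int(A) = {}
closure: X∖int(X∖A) = X∖{3, 2, 1} = {4}
∂A = {4} minus {} = {4}

int(A) = {}
cl(A)  = {4}
∂A     = {4}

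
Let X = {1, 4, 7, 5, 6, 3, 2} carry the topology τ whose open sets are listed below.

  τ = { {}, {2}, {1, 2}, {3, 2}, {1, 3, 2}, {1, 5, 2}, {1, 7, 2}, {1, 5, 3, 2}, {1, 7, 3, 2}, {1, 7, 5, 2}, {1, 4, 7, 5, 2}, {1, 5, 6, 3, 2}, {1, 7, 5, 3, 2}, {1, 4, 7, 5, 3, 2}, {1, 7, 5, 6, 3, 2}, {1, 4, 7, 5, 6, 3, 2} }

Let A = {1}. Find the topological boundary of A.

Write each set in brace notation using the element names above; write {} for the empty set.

interior: largest open inside A is {} (from {})
cl via duality: int({4, 7, 5, 6, 3, 2}) = {3, 2}, so X∖{3, 2} = {1, 4, 7, 5, 6}
cl∖int = {1, 4, 7, 5, 6}

{1, 4, 7, 5, 6}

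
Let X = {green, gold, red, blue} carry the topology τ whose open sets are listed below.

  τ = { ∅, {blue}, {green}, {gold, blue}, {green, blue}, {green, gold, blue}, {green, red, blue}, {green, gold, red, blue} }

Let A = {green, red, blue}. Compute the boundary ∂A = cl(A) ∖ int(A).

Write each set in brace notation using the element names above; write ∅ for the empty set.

open subsets of A: ∅, {green}, {blue}, {green, blue}, {green, red, blue}; so int(A) = {green, red, blue}
closure: X∖int(X∖A) = X∖∅ = {green, gold, red, blue}
∂A = {green, gold, red, blue} minus {green, red, blue} = {gold}

{gold}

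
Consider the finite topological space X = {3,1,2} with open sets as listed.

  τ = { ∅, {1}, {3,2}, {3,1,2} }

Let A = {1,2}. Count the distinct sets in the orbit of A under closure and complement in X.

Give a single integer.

6

X∖A={3}, int(X∖A)=∅, hence cl(A)={3,1,2}
Orbit (k=closure, c=complement):
  1. A     = {1,2}
  2. kA    = {3,1,2}
  3. cA    = {3}
  4. ckA   = ∅
  5. kcA   = {3,2}
  6. ckcA  = {1}
(closed under both — stop)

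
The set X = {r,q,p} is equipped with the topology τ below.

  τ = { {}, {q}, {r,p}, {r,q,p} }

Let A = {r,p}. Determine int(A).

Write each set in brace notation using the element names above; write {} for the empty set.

{r,p}

opens ⊆ A: {}, {r,p}; union → int = {r,p}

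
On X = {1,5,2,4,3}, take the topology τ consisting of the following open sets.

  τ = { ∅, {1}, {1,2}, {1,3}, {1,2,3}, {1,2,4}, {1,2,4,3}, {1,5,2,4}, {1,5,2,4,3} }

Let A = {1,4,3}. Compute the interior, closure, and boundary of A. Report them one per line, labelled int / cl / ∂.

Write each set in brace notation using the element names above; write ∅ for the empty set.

int(A) = {1,3}
cl(A)  = {1,5,2,4,3}
∂A     = {5,2,4}

open subsets of A: ∅, {1}, {1,3}; so int(A) = {1,3}
closure: X∖int(X∖A) = X∖∅ = {1,5,2,4,3}
∂A = {1,5,2,4,3} minus {1,3} = {5,2,4}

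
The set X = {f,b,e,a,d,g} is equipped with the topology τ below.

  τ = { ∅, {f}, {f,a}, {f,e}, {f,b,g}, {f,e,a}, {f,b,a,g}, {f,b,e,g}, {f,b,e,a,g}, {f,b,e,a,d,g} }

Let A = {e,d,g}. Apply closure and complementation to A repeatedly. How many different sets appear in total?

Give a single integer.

6

cl via duality: int({f,b,a}) = {f,a}, so X∖{f,a} = {b,e,d,g}
Write k for closure, c for complement:
  1. A     = {e,d,g}
  2. kA    = {b,e,d,g}
  3. cA    = {f,b,a}
  4. ckA   = {f,a}
  5. kcA   = {f,b,e,a,d,g}
  6. ckcA  = ∅
applying k or c yields no new set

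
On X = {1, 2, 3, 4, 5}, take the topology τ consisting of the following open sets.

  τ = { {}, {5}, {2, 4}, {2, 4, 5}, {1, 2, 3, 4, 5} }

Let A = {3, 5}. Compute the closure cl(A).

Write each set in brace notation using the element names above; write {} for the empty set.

complement {1, 2, 4}; its interior {2, 4}; cl(A) = X∖{2, 4} = {1, 3, 5}

{1, 3, 5}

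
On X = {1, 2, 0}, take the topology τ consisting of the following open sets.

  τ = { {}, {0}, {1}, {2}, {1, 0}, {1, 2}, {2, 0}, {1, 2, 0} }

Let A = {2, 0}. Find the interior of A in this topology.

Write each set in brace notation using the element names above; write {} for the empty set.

interior: largest open inside A is {2, 0} (from {}, {0}, {2}, {2, 0})

{2, 0}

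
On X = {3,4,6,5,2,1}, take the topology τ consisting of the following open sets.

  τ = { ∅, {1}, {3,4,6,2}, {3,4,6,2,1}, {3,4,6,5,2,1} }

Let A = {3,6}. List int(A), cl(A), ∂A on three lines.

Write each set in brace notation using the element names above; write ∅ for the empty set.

interior: largest open inside A is ∅ (from ∅)
cl via duality: int({4,5,2,1}) = {1}, so X∖{1} = {3,4,6,5,2}
cl∖int = {3,4,6,5,2}

int(A) = ∅
cl(A)  = {3,4,6,5,2}
∂A     = {3,4,6,5,2}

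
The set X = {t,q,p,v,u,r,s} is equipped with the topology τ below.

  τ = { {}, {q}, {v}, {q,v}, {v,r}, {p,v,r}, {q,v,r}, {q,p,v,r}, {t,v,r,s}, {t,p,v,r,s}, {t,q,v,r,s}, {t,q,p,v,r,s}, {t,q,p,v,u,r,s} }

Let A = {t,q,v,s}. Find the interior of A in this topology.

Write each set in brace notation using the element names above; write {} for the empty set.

{q,v}

interior: largest open inside A is {q,v} (from {}, {q}, {v}, {q,v})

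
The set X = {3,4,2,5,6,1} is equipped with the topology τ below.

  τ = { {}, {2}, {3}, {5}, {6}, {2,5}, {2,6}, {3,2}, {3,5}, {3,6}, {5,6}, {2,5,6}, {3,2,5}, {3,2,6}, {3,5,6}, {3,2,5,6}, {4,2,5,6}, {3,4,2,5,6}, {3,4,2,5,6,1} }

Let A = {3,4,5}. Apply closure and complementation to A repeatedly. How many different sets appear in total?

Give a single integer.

cl via duality: int({2,6,1}) = {2,6}, so X∖{2,6} = {3,4,5,1}
Write k for closure, c for complement:
  1. A     = {3,4,5}
  2. kA    = {3,4,5,1}
  3. cA    = {2,6,1}
  4. ckA   = {2,6}
  5. kcA   = {4,2,6,1}
  6. ckcA  = {3,5}
applying k or c yields no new set

6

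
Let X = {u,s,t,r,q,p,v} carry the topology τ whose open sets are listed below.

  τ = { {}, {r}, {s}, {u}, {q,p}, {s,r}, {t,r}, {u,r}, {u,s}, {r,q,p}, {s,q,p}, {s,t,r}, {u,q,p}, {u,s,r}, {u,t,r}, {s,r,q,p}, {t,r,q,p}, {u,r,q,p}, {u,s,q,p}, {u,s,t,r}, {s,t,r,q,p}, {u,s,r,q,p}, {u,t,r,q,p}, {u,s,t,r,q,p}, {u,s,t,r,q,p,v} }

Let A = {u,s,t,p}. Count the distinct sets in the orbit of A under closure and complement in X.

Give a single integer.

12

complement {r,q,v}; its interior {r}; cl(A) = X∖{r} = {u,s,t,q,p,v}
With k = closure, c = complement:
  1. A     = {u,s,t,p}
  2. kA    = {u,s,t,q,p,v}
  3. cA    = {r,q,v}
  4. ckA   = {r}
  5. kcA   = {t,r,q,p,v}
  6. kckA  = {t,r,v}
  7. ckcA  = {u,s}
  8. ckckA = {u,s,q,p}
  9. kckcA = {u,s,v}
  10. kckckA = {u,s,q,p,v}
  11. ckckcA = {t,r,q,p}
  12. ckckckA = {t,r}
k, c of each give nothing new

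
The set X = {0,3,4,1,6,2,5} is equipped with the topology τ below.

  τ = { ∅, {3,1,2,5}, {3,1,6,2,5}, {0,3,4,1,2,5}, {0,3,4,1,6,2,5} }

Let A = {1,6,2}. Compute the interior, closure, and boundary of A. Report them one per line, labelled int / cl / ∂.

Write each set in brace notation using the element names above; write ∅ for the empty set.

int(A) = ∅
cl(A)  = {0,3,4,1,6,2,5}
∂A     = {0,3,4,1,6,2,5}

U open, U⊆A: ∅. int(A) = ⋃ = ∅
X∖A={0,3,4,5}, int(X∖A)=∅, hence cl(A)={0,3,4,1,6,2,5}
∂A: remove int from cl → {0,3,4,1,6,2,5}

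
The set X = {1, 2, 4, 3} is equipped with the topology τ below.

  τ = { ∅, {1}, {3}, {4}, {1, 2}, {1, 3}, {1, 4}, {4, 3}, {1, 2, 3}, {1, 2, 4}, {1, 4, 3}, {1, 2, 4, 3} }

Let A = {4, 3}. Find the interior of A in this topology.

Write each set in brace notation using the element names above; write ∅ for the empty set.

interior: largest open inside A is {4, 3} (from ∅, {4}, {3}, {4, 3})

{4, 3}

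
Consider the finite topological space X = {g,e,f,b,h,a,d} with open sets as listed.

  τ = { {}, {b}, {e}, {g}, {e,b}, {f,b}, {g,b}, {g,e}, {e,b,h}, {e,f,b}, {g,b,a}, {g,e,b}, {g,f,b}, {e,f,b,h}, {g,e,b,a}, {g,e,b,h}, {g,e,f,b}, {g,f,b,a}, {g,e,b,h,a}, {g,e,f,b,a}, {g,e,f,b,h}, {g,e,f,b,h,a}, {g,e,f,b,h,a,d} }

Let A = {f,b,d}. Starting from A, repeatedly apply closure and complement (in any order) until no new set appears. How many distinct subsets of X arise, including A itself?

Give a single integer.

complement {g,e,h,a}; its interior {g,e}; cl(A) = X∖{g,e} = {f,b,h,a,d}
With k = closure, c = complement:
  1. A     = {f,b,d}
  2. kA    = {f,b,h,a,d}
  3. cA    = {g,e,h,a}
  4. ckA   = {g,e}
  5. kcA   = {g,e,h,a,d}
  6. ckcA  = {f,b}
k, c of each give nothing new

6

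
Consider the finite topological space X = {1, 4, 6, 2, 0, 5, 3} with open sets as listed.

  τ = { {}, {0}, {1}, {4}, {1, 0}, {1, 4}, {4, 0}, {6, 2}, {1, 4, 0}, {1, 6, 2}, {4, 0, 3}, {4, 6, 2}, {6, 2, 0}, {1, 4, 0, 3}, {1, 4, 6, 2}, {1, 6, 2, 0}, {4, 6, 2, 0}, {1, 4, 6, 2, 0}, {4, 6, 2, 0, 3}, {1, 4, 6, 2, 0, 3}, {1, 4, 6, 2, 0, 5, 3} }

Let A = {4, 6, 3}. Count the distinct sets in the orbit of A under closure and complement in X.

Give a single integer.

10

closure: X∖int(X∖A) = X∖{1, 0} = {4, 6, 2, 5, 3}
Let k=closure and c=complement:
  1. A     = {4, 6, 3}
  2. kA    = {4, 6, 2, 5, 3}
  3. cA    = {1, 2, 0, 5}
  4. ckA   = {1, 0}
  5. kcA   = {1, 6, 2, 0, 5, 3}
  6. kckA  = {1, 0, 5, 3}
  7. ckcA  = {4}
  8. ckckA = {4, 6, 2}
  9. kckcA = {4, 5, 3}
  10. ckckcA = {1, 6, 2, 0}
— saturated at 10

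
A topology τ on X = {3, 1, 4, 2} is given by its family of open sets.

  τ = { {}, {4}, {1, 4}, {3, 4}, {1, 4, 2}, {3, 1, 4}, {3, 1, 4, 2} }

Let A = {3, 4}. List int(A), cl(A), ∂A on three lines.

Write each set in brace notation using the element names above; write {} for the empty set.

opens ⊆ A: {}, {4}, {3, 4}; union → int = {3, 4}
complement {1, 2}; its interior {}; cl(A) = X∖{} = {3, 1, 4, 2}
boundary = {3, 1, 4, 2} ∖ {3, 4} = {1, 2}

int(A) = {3, 4}
cl(A)  = {3, 1, 4, 2}
∂A     = {1, 2}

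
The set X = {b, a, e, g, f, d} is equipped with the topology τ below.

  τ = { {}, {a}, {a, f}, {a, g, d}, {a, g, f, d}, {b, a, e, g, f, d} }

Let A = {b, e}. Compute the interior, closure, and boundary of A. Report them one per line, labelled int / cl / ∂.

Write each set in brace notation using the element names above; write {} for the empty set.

int(A) = {}
cl(A)  = {b, e}
∂A     = {b, e}

opens ⊆ A: {}; union → int = {}
complement {a, g, f, d}; its interior {a, g, f, d}; cl(A) = X∖{a, g, f, d} = {b, e}
boundary = {b, e} ∖ {} = {b, e}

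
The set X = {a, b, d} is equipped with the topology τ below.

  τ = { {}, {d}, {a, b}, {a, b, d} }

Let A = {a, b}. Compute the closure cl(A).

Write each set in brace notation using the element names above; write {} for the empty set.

{a, b}

X∖A={d}, int(X∖A)={d}, hence cl(A)={a, b}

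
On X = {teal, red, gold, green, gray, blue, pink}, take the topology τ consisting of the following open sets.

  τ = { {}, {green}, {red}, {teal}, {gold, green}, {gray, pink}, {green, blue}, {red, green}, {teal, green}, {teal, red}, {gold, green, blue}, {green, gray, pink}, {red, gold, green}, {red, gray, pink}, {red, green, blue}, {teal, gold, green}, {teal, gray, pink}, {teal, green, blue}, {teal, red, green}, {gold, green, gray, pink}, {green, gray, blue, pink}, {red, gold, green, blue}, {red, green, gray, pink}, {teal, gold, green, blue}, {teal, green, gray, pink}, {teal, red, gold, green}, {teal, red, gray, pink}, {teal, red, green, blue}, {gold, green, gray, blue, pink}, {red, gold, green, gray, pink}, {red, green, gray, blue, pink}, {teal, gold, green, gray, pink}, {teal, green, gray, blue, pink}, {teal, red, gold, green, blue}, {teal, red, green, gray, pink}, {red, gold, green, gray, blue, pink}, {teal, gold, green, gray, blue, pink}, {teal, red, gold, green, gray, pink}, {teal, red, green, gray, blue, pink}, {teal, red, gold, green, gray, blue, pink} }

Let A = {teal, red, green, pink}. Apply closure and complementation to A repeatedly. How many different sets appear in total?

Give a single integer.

8

cl via duality: int({gold, gray, blue}) = {}, so X∖{} = {teal, red, gold, green, gray, blue, pink}
Write k for closure, c for complement:
  1. A     = {teal, red, green, pink}
  2. kA    = {teal, red, gold, green, gray, blue, pink}
  3. cA    = {gold, gray, blue}
  4. ckA   = {}
  5. kcA   = {gold, gray, blue, pink}
  6. ckcA  = {teal, red, green}
  7. kckcA = {teal, red, gold, green, blue}
  8. ckckcA = {gray, pink}
applying k or c yields no new set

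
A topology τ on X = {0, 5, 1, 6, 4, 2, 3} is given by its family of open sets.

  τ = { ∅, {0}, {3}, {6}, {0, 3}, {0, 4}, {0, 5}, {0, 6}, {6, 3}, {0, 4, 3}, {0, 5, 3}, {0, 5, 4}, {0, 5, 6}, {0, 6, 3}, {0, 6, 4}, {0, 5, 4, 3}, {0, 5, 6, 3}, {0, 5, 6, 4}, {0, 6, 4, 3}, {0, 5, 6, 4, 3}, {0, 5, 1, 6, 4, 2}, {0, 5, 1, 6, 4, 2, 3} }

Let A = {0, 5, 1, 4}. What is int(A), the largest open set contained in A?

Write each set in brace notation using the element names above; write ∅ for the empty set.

opens ⊆ A: ∅, {0}, {0, 4}, {0, 5}, {0, 5, 4}; union → int = {0, 5, 4}

{0, 5, 4}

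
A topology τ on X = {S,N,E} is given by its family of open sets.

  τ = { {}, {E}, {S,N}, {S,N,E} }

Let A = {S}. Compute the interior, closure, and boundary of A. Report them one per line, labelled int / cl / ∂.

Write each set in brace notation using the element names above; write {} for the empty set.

open subsets of A: {}; so int(A) = {}
closure: X∖int(X∖A) = X∖{E} = {S,N}
∂A = {S,N} minus {} = {S,N}

int(A) = {}
cl(A)  = {S,N}
∂A     = {S,N}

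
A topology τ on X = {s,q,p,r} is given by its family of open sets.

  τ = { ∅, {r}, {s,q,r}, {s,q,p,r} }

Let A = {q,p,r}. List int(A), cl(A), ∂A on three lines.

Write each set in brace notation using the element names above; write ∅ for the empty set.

int(A) = {r}
cl(A)  = {s,q,p,r}
∂A     = {s,q,p}

opens ⊆ A: ∅, {r}; union → int = {r}
complement {s}; its interior ∅; cl(A) = X∖∅ = {s,q,p,r}
boundary = {s,q,p,r} ∖ {r} = {s,q,p}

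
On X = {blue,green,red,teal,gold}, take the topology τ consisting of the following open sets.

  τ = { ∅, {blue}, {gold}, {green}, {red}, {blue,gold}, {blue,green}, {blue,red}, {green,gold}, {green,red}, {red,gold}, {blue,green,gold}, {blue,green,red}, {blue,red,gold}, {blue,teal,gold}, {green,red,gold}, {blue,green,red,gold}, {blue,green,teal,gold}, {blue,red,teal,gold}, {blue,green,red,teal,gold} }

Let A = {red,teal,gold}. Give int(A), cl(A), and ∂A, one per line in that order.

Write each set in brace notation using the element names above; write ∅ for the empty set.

int(A) = {red,gold}
cl(A)  = {red,teal,gold}
∂A     = {teal}

opens ⊆ A: ∅, {gold}, {red}, {red,gold}; union → int = {red,gold}
complement {blue,green}; its interior {blue,green}; cl(A) = X∖{blue,green} = {red,teal,gold}
boundary = {red,teal,gold} ∖ {red,gold} = {teal}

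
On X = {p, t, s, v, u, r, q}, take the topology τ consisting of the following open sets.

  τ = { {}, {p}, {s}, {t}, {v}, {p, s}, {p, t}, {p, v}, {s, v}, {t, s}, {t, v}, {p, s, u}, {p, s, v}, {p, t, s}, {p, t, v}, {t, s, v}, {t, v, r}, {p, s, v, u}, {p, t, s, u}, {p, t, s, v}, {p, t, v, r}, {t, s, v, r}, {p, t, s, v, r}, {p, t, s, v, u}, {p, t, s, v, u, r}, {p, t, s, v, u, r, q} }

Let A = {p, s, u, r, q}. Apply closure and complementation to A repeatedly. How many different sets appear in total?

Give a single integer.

complement {t, v}; its interior {t, v}; cl(A) = X∖{t, v} = {p, s, u, r, q}
With k = closure, c = complement:
  1. A     = {p, s, u, r, q}
  2. cA    = {t, v}
  3. kcA   = {t, v, r, q}
  4. ckcA  = {p, s, u}
  5. kckcA = {p, s, u, q}
  6. ckckcA = {t, v, r}
k, c of each give nothing new

6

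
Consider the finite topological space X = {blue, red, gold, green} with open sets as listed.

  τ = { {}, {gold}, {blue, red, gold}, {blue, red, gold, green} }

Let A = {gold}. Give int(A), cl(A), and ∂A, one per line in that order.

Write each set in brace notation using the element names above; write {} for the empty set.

int(A) = {gold}
cl(A)  = {blue, red, gold, green}
∂A     = {blue, red, green}

opens ⊆ A: {}, {gold}; union → int = {gold}
complement {blue, red, green}; its interior {}; cl(A) = X∖{} = {blue, red, gold, green}
boundary = {blue, red, gold, green} ∖ {gold} = {blue, red, green}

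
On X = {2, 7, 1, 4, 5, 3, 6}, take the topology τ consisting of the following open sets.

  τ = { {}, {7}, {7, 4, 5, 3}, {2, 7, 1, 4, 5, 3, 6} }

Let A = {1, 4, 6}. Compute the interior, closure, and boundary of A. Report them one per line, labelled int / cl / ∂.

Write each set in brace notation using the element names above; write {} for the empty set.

int(A) = {}
cl(A)  = {2, 1, 4, 5, 3, 6}
∂A     = {2, 1, 4, 5, 3, 6}

interior: largest open inside A is {} (from {})
cl via duality: int({2, 7, 5, 3}) = {7}, so X∖{7} = {2, 1, 4, 5, 3, 6}
cl∖int = {2, 1, 4, 5, 3, 6}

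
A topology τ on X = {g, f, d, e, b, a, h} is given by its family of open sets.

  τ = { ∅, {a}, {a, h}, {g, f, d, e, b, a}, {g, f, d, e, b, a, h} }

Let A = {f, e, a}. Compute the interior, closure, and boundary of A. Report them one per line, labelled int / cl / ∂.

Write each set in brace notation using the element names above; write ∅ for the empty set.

U open, U⊆A: ∅, {a}. int(A) = ⋃ = {a}
X∖A={g, d, b, h}, int(X∖A)=∅, hence cl(A)={g, f, d, e, b, a, h}
∂A: remove int from cl → {g, f, d, e, b, h}

int(A) = {a}
cl(A)  = {g, f, d, e, b, a, h}
∂A     = {g, f, d, e, b, h}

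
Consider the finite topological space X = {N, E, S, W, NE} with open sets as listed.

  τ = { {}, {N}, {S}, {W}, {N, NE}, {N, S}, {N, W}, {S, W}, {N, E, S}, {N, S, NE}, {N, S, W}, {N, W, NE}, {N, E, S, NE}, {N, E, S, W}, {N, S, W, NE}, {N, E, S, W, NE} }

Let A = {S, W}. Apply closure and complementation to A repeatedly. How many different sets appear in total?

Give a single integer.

complement {N, E, NE}; its interior {N, NE}; cl(A) = X∖{N, NE} = {E, S, W}
With k = closure, c = complement:
  1. A     = {S, W}
  2. kA    = {E, S, W}
  3. cA    = {N, E, NE}
  4. ckA   = {N, NE}
k, c of each give nothing new

4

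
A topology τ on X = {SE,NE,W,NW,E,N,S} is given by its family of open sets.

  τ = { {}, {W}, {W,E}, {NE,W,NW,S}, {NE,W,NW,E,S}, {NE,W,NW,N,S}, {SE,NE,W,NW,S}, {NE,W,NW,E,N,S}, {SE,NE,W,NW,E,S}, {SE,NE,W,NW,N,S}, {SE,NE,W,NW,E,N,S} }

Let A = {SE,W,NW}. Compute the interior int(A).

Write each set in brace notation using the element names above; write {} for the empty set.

U open, U⊆A: {}, {W}. int(A) = ⋃ = {W}

{W}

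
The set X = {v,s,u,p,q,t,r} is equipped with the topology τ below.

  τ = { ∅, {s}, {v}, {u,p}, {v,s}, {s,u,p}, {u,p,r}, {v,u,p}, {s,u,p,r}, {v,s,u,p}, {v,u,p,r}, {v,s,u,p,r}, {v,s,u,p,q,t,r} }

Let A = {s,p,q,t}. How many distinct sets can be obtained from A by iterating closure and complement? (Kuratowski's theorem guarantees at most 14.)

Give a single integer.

X∖A={v,u,r}, int(X∖A)={v}, hence cl(A)={s,u,p,q,t,r}
Orbit (k=closure, c=complement):
  1. A     = {s,p,q,t}
  2. kA    = {s,u,p,q,t,r}
  3. cA    = {v,u,r}
  4. ckA   = {v}
  5. kcA   = {v,u,p,q,t,r}
  6. kckA  = {v,q,t}
  7. ckcA  = {s}
  8. ckckA = {s,u,p,r}
  9. kckcA = {s,q,t}
  10. ckckcA = {v,u,p,r}
(closed under both — stop)

10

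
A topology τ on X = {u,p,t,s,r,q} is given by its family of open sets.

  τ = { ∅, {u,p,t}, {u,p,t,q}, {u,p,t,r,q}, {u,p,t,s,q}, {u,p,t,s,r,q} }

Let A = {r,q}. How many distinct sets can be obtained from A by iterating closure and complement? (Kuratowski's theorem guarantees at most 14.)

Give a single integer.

cl via duality: int({u,p,t,s}) = {u,p,t}, so X∖{u,p,t} = {s,r,q}
Write k for closure, c for complement:
  1. A     = {r,q}
  2. kA    = {s,r,q}
  3. cA    = {u,p,t,s}
  4. ckA   = {u,p,t}
  5. kcA   = {u,p,t,s,r,q}
  6. ckcA  = ∅
applying k or c yields no new set

6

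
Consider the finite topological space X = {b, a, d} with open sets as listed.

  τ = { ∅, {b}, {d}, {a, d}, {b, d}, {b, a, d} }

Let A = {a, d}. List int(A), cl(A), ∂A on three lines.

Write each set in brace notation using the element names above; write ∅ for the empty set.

int(A) = {a, d}
cl(A)  = {a, d}
∂A     = ∅

open subsets of A: ∅, {d}, {a, d}; so int(A) = {a, d}
closure: X∖int(X∖A) = X∖{b} = {a, d}
∂A = {a, d} minus {a, d} = ∅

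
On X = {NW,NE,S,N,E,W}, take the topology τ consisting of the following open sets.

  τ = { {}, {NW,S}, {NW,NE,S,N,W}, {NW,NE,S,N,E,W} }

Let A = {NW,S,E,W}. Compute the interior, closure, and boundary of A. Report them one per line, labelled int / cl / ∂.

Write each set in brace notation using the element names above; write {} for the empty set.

U open, U⊆A: {}, {NW,S}. int(A) = ⋃ = {NW,S}
X∖A={NE,N}, int(X∖A)={}, hence cl(A)={NW,NE,S,N,E,W}
∂A: remove int from cl → {NE,N,E,W}

int(A) = {NW,S}
cl(A)  = {NW,NE,S,N,E,W}
∂A     = {NE,N,E,W}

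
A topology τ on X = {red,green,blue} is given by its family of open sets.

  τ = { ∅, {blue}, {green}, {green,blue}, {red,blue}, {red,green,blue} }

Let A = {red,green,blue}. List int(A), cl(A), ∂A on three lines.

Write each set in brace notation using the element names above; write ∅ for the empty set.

U open, U⊆A: ∅, {blue}, {green}, {red,blue}, {green,blue}, {red,green,blue}. int(A) = ⋃ = {red,green,blue}
X∖A=∅, int(X∖A)=∅, hence cl(A)={red,green,blue}
∂A: remove int from cl → ∅

int(A) = {red,green,blue}
cl(A)  = {red,green,blue}
∂A     = ∅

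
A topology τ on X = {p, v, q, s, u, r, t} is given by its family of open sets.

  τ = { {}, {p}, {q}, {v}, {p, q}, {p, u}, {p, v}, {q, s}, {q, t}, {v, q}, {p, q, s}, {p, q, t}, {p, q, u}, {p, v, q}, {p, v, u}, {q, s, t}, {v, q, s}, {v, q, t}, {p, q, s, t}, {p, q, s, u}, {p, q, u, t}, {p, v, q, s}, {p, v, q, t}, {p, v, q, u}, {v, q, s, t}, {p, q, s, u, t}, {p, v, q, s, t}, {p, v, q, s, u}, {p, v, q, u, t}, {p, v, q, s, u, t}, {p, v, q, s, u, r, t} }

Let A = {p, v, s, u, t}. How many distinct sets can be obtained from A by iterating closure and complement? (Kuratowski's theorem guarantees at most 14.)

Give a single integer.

8

complement {q, r}; its interior {q}; cl(A) = X∖{q} = {p, v, s, u, r, t}
With k = closure, c = complement:
  1. A     = {p, v, s, u, t}
  2. kA    = {p, v, s, u, r, t}
  3. cA    = {q, r}
  4. ckA   = {q}
  5. kcA   = {q, s, r, t}
  6. ckcA  = {p, v, u}
  7. kckcA = {p, v, u, r}
  8. ckckcA = {q, s, t}
k, c of each give nothing new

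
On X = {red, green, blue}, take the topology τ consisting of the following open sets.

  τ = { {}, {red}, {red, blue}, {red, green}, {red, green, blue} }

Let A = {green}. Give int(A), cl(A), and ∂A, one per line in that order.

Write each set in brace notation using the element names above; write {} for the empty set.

open subsets of A: {}; so int(A) = {}
closure: X∖int(X∖A) = X∖{red, blue} = {green}
∂A = {green} minus {} = {green}

int(A) = {}
cl(A)  = {green}
∂A     = {green}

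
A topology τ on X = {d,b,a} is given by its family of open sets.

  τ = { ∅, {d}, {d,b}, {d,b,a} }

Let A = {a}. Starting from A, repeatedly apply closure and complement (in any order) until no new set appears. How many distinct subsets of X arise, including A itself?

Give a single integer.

4

closure: X∖int(X∖A) = X∖{d,b} = {a}
Let k=closure and c=complement:
  1. A     = {a}
  2. cA    = {d,b}
  3. kcA   = {d,b,a}
  4. ckcA  = ∅
— saturated at 4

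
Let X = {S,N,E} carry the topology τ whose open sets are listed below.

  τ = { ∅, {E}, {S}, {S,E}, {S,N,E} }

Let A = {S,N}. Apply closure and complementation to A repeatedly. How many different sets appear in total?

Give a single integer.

4

cl via duality: int({E}) = {E}, so X∖{E} = {S,N}
Write k for closure, c for complement:
  1. A     = {S,N}
  2. cA    = {E}
  3. kcA   = {N,E}
  4. ckcA  = {S}
applying k or c yields no new set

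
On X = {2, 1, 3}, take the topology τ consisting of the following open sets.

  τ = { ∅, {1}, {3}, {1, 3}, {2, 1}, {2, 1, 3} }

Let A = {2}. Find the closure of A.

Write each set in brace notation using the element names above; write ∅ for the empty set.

{2}

X∖A={1, 3}, int(X∖A)={1, 3}, hence cl(A)={2}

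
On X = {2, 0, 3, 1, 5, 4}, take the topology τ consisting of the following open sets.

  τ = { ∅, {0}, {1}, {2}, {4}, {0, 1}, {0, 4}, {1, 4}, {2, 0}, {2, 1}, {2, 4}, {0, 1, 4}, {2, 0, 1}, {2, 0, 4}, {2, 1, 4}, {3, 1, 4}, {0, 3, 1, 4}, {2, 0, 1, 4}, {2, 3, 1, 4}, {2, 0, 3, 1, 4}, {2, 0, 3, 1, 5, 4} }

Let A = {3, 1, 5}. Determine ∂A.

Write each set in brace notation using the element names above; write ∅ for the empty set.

{3, 5}

U open, U⊆A: ∅, {1}. int(A) = ⋃ = {1}
X∖A={2, 0, 4}, int(X∖A)={2, 0, 4}, hence cl(A)={3, 1, 5}
∂A: remove int from cl → {3, 5}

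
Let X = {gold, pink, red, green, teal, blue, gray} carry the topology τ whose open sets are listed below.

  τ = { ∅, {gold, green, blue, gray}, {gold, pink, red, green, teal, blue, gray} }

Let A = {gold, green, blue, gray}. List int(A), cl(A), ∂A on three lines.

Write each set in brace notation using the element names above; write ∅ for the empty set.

opens ⊆ A: ∅, {gold, green, blue, gray}; union → int = {gold, green, blue, gray}
complement {pink, red, teal}; its interior ∅; cl(A) = X∖∅ = {gold, pink, red, green, teal, blue, gray}
boundary = {gold, pink, red, green, teal, blue, gray} ∖ {gold, green, blue, gray} = {pink, red, teal}

int(A) = {gold, green, blue, gray}
cl(A)  = {gold, pink, red, green, teal, blue, gray}
∂A     = {pink, red, teal}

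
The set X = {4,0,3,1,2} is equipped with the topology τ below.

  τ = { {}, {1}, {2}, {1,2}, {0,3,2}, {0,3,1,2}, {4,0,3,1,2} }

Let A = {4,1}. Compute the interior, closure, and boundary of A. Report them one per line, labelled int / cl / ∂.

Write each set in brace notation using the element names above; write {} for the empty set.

interior: largest open inside A is {1} (from {}, {1})
cl via duality: int({0,3,2}) = {0,3,2}, so X∖{0,3,2} = {4,1}
cl∖int = {4}

int(A) = {1}
cl(A)  = {4,1}
∂A     = {4}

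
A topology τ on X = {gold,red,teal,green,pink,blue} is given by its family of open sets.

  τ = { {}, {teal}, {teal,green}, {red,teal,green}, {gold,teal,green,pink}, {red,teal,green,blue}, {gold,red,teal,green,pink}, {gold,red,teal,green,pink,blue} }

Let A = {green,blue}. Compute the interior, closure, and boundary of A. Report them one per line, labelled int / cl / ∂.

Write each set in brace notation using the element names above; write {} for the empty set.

int(A) = {}
cl(A)  = {gold,red,green,pink,blue}
∂A     = {gold,red,green,pink,blue}

opens ⊆ A: {}; union → int = {}
complement {gold,red,teal,pink}; its interior {teal}; cl(A) = X∖{teal} = {gold,red,green,pink,blue}
boundary = {gold,red,green,pink,blue} ∖ {} = {gold,red,green,pink,blue}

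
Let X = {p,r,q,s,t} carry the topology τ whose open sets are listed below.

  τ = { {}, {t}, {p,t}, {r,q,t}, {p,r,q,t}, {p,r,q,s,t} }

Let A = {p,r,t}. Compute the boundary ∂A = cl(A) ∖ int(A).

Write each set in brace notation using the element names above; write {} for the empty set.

{r,q,s}

open subsets of A: {}, {t}, {p,t}; so int(A) = {p,t}
closure: X∖int(X∖A) = X∖{} = {p,r,q,s,t}
∂A = {p,r,q,s,t} minus {p,t} = {r,q,s}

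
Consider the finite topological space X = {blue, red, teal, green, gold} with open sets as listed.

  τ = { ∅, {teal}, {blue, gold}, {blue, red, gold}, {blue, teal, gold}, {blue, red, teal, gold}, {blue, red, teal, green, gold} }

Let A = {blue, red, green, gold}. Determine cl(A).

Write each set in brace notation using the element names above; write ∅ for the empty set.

{blue, red, green, gold}

cl via duality: int({teal}) = {teal}, so X∖{teal} = {blue, red, green, gold}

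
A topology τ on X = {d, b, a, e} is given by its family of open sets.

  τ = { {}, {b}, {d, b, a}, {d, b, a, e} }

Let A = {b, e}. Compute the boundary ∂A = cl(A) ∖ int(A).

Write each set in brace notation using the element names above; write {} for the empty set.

open subsets of A: {}, {b}; so int(A) = {b}
closure: X∖int(X∖A) = X∖{} = {d, b, a, e}
∂A = {d, b, a, e} minus {b} = {d, a, e}

{d, a, e}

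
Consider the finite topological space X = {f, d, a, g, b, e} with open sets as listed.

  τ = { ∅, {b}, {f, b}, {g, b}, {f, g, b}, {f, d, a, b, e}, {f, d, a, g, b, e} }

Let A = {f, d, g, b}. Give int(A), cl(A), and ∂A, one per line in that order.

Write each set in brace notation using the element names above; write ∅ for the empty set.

int(A) = {f, g, b}
cl(A)  = {f, d, a, g, b, e}
∂A     = {d, a, e}

interior: largest open inside A is {f, g, b} (from ∅, {b}, {g, b}, {f, b}, {f, g, b})
cl via duality: int({a, e}) = ∅, so X∖∅ = {f, d, a, g, b, e}
cl∖int = {d, a, e}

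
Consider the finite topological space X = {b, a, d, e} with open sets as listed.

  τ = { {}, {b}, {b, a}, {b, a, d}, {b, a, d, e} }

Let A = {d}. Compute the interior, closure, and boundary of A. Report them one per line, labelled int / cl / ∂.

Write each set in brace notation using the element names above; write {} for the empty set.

int(A) = {}
cl(A)  = {d, e}
∂A     = {d, e}

U open, U⊆A: {}. int(A) = ⋃ = {}
X∖A={b, a, e}, int(X∖A)={b, a}, hence cl(A)={d, e}
∂A: remove int from cl → {d, e}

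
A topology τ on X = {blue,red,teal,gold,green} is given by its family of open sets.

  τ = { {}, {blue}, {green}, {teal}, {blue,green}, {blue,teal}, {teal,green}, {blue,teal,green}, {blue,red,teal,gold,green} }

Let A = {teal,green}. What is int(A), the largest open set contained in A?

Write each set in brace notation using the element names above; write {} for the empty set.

U open, U⊆A: {}, {teal}, {green}, {teal,green}. int(A) = ⋃ = {teal,green}

{teal,green}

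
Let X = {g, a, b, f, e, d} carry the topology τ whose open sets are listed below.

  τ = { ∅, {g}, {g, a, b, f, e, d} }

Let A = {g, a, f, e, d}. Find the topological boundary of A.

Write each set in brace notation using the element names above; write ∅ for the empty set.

opens ⊆ A: ∅, {g}; union → int = {g}
complement {b}; its interior ∅; cl(A) = X∖∅ = {g, a, b, f, e, d}
boundary = {g, a, b, f, e, d} ∖ {g} = {a, b, f, e, d}

{a, b, f, e, d}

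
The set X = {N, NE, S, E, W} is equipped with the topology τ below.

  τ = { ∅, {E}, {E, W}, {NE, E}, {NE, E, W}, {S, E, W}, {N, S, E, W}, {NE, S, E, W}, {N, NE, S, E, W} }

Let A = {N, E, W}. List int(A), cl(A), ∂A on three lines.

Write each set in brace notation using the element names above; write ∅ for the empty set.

int(A) = {E, W}
cl(A)  = {N, NE, S, E, W}
∂A     = {N, NE, S}

open subsets of A: ∅, {E}, {E, W}; so int(A) = {E, W}
closure: X∖int(X∖A) = X∖∅ = {N, NE, S, E, W}
∂A = {N, NE, S, E, W} minus {E, W} = {N, NE, S}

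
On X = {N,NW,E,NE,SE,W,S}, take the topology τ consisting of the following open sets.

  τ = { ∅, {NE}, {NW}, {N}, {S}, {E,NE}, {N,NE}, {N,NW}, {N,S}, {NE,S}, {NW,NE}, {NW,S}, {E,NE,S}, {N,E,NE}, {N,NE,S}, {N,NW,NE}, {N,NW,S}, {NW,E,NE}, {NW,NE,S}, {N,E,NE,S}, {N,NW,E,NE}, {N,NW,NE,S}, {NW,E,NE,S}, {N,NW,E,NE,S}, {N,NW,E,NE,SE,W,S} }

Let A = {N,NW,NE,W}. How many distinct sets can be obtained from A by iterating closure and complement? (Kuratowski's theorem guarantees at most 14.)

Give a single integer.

8

complement {E,SE,S}; its interior {S}; cl(A) = X∖{S} = {N,NW,E,NE,SE,W}
With k = closure, c = complement:
  1. A     = {N,NW,NE,W}
  2. kA    = {N,NW,E,NE,SE,W}
  3. cA    = {E,SE,S}
  4. ckA   = {S}
  5. kcA   = {E,SE,W,S}
  6. kckA  = {SE,W,S}
  7. ckcA  = {N,NW,NE}
  8. ckckA = {N,NW,E,NE}
k, c of each give nothing new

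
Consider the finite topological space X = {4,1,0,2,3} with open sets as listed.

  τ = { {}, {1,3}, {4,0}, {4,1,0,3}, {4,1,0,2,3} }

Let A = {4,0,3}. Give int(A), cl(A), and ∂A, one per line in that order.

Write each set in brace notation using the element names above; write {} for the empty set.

opens ⊆ A: {}, {4,0}; union → int = {4,0}
complement {1,2}; its interior {}; cl(A) = X∖{} = {4,1,0,2,3}
boundary = {4,1,0,2,3} ∖ {4,0} = {1,2,3}

int(A) = {4,0}
cl(A)  = {4,1,0,2,3}
∂A     = {1,2,3}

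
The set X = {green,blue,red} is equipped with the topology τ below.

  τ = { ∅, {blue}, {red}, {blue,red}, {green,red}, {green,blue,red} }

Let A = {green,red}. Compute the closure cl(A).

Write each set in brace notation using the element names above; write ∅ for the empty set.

closure: X∖int(X∖A) = X∖{blue} = {green,red}

{green,red}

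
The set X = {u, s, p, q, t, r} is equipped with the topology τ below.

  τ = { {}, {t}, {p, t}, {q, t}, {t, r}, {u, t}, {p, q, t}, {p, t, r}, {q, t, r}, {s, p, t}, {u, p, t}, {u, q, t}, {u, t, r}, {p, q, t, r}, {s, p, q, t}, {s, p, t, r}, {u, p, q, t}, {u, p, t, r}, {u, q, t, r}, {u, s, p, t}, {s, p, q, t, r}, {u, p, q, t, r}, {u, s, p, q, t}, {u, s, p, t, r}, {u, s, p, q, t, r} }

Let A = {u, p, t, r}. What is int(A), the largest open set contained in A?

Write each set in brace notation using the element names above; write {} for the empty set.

{u, p, t, r}

open subsets of A: {}, {t}, {p, t}, {u, t}, {t, r}, {u, t, r}, {p, t, r}, {u, p, t}, {u, p, t, r}; so int(A) = {u, p, t, r}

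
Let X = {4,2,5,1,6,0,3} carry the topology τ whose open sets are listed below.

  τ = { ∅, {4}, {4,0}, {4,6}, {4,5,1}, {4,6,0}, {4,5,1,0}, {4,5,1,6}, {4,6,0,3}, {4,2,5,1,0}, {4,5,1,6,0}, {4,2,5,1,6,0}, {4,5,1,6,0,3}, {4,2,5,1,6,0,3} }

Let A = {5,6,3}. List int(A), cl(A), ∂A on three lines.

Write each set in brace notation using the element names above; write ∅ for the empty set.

int(A) = ∅
cl(A)  = {2,5,1,6,3}
∂A     = {2,5,1,6,3}

open subsets of A: ∅; so int(A) = ∅
closure: X∖int(X∖A) = X∖{4,0} = {2,5,1,6,3}
∂A = {2,5,1,6,3} minus ∅ = {2,5,1,6,3}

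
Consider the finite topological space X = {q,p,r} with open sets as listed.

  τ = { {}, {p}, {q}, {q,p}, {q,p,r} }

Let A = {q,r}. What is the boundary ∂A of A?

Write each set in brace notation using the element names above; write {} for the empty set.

opens ⊆ A: {}, {q}; union → int = {q}
complement {p}; its interior {p}; cl(A) = X∖{p} = {q,r}
boundary = {q,r} ∖ {q} = {r}

{r}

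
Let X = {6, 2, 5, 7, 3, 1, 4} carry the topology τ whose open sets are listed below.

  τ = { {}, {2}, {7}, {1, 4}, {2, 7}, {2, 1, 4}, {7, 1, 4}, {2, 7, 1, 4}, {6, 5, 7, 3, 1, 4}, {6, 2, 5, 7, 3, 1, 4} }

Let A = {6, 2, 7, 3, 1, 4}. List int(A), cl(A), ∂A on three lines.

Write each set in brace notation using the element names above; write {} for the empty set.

int(A) = {2, 7, 1, 4}
cl(A)  = {6, 2, 5, 7, 3, 1, 4}
∂A     = {6, 5, 3}

U open, U⊆A: {}, {7}, {2}, {2, 7}, {1, 4}, {2, 1, 4}, {7, 1, 4}, {2, 7, 1, 4}. int(A) = ⋃ = {2, 7, 1, 4}
X∖A={5}, int(X∖A)={}, hence cl(A)={6, 2, 5, 7, 3, 1, 4}
∂A: remove int from cl → {6, 5, 3}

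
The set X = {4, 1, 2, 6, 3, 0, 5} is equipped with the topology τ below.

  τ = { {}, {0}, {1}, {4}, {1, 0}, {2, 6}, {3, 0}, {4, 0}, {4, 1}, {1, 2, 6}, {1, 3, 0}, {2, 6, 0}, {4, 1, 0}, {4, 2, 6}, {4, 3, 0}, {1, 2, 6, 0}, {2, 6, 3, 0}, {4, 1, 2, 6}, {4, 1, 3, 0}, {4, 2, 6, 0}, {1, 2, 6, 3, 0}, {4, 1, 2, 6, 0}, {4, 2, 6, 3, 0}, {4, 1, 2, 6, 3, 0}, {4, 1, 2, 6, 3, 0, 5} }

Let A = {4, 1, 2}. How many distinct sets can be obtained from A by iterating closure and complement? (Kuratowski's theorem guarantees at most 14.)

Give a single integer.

10

cl via duality: int({6, 3, 0, 5}) = {3, 0}, so X∖{3, 0} = {4, 1, 2, 6, 5}
Write k for closure, c for complement:
  1. A     = {4, 1, 2}
  2. kA    = {4, 1, 2, 6, 5}
  3. cA    = {6, 3, 0, 5}
  4. ckA   = {3, 0}
  5. kcA   = {2, 6, 3, 0, 5}
  6. kckA  = {3, 0, 5}
  7. ckcA  = {4, 1}
  8. ckckA = {4, 1, 2, 6}
  9. kckcA = {4, 1, 5}
  10. ckckcA = {2, 6, 3, 0}
applying k or c yields no new set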